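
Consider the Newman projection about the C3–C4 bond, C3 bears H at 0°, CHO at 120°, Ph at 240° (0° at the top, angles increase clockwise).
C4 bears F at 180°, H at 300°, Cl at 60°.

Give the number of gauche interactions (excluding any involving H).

Non-H gauche pairs: CHO(120°)/F(180°); CHO(120°)/Cl(60°); Ph(240°)/F(180°) — 3 interactions.

3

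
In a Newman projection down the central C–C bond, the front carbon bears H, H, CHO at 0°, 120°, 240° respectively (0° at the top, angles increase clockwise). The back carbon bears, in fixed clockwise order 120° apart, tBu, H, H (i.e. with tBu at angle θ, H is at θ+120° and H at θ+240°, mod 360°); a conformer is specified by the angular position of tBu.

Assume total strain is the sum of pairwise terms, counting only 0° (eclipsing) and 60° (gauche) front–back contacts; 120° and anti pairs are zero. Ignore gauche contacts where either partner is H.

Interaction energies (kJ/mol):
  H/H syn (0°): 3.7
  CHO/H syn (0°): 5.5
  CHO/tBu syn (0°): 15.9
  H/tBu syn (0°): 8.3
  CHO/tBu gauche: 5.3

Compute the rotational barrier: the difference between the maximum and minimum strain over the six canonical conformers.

tBu at 0° (eclipsed): H(0°)/tBu(0°) eclipsed 8.3; H(120°)/H(120°) eclipsed 3.7; CHO(240°)/H(240°) eclipsed 5.5 → 17.5 kJ/mol.
tBu at 60° (staggered): no non-H gauche contacts → 0.0 kJ/mol.
tBu at 120° (eclipsed): H(0°)/H(0°) eclipsed 3.7; H(120°)/tBu(120°) eclipsed 8.3; CHO(240°)/H(240°) eclipsed 5.5 → 17.5 kJ/mol.
tBu at 180° (staggered): CHO(240°)/tBu(180°) gauche 5.3 → 5.3 kJ/mol.
tBu at 240° (eclipsed): H(0°)/H(0°) eclipsed 3.7; H(120°)/H(120°) eclipsed 3.7; CHO(240°)/tBu(240°) eclipsed 15.9 → 23.3 kJ/mol.
tBu at 300° (staggered): CHO(240°)/tBu(300°) gauche 5.3 → 5.3 kJ/mol.
Max at 240° (23.3 kJ/mol), min at 60° (0.0 kJ/mol); barrier = 23.3 kJ/mol.

23.3 kJ/mol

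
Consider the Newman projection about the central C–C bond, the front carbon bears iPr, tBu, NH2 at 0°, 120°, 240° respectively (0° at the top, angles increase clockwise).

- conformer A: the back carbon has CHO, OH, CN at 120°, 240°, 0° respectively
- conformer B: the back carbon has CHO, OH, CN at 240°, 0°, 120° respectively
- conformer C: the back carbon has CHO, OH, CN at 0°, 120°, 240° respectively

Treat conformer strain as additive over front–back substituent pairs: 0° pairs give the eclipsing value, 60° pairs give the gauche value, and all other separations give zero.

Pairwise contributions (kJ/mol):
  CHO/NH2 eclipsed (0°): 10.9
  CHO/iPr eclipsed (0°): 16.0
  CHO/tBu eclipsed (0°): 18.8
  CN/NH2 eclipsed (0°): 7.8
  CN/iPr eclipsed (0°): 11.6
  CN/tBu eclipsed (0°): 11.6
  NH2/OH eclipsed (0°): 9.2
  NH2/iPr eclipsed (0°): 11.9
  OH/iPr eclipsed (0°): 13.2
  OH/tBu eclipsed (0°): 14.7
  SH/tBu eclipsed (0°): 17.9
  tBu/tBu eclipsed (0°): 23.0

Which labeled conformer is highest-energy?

A

A (eclipsed): iPr(0°)/CN(0°) eclipsed 11.6; tBu(120°)/CHO(120°) eclipsed 18.8; NH2(240°)/OH(240°) eclipsed 9.2 → 39.6 kJ/mol.
B (eclipsed): iPr(0°)/OH(0°) eclipsed 13.2; tBu(120°)/CN(120°) eclipsed 11.6; NH2(240°)/CHO(240°) eclipsed 10.9 → 35.7 kJ/mol.
C (eclipsed): iPr(0°)/CHO(0°) eclipsed 16.0; tBu(120°)/OH(120°) eclipsed 14.7; NH2(240°)/CN(240°) eclipsed 7.8 → 38.5 kJ/mol.
A has the highest total (39.6 kJ/mol).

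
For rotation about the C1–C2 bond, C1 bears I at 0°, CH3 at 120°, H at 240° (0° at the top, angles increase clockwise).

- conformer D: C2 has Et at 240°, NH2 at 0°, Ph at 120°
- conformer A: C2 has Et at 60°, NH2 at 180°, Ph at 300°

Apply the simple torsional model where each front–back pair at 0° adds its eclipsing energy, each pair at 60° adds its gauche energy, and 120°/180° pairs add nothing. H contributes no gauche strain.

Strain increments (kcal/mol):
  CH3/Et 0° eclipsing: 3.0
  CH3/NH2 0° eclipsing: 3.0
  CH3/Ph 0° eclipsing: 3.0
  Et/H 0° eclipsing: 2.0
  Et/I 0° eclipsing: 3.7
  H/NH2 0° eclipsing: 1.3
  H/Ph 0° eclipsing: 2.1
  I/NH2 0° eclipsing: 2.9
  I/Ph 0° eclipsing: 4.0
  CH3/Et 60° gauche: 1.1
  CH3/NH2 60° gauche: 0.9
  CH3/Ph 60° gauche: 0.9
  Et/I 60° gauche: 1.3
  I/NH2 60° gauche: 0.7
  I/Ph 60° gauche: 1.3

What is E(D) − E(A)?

D (eclipsed): I–NH2 eclipsed, CH3–Ph eclipsed, H–Et eclipsed; 2.9 + 3.0 + 2.0 = 7.9 kcal/mol.
A (staggered): I–Et gauche, I–Ph gauche, CH3–Et gauche, CH3–NH2 gauche; 1.3 + 1.3 + 1.1 + 0.9 = 4.6 kcal/mol.
E(D) − E(A) = 7.9 − 4.6 = +3.3 kcal/mol.

+3.3 kcal/mol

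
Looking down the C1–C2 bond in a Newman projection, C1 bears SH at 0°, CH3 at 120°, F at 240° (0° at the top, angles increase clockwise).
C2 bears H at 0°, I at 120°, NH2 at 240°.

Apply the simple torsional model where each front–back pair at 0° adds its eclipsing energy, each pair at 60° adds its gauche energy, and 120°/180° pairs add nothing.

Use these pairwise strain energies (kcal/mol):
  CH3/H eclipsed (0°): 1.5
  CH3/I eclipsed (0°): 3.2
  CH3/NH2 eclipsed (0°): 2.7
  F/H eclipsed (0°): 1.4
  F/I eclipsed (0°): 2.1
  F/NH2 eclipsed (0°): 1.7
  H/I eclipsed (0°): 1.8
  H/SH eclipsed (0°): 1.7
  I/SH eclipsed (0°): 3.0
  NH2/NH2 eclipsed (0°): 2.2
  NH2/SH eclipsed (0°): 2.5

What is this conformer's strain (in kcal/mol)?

6.6 kcal/mol

This conformer (eclipsed): SH(0°)/H(0°) eclipsed 1.7; CH3(120°)/I(120°) eclipsed 3.2; F(240°)/NH2(240°) eclipsed 1.7 → 6.6 kcal/mol.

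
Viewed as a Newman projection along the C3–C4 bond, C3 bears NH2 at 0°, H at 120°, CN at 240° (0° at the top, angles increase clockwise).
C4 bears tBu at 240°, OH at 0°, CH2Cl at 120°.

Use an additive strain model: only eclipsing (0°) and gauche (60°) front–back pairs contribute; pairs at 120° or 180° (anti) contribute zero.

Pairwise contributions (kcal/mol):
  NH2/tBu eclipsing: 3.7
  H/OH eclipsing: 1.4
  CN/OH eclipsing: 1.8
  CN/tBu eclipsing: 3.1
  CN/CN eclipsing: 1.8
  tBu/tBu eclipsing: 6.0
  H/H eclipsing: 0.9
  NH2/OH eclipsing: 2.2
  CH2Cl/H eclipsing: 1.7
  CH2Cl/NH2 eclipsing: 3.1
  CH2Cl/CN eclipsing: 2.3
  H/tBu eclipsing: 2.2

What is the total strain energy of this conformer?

7.0 kcal/mol

This conformer (eclipsed): NH2–OH eclipsed, H–CH2Cl eclipsed, CN–tBu eclipsed; 2.2 + 1.7 + 3.1 = 7.0 kcal/mol.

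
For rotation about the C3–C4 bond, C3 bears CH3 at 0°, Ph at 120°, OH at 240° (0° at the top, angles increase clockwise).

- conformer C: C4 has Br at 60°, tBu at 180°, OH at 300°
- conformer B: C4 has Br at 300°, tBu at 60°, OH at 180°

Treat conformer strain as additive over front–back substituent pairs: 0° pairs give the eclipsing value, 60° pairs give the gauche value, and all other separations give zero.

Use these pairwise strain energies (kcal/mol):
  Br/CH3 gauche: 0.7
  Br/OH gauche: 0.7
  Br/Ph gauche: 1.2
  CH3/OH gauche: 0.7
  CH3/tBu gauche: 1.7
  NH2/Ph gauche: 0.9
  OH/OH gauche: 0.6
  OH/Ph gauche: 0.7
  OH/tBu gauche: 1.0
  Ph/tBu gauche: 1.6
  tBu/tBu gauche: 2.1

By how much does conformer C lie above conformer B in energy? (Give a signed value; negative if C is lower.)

C is staggered. CH3 at 0° is gauche with Br at 60° (0.7); CH3 at 0° is gauche with OH at 300° (0.7); Ph at 120° is gauche with Br at 60° (1.2); Ph at 120° is gauche with tBu at 180° (1.6); OH at 240° is gauche with tBu at 180° (1.0); OH at 240° is gauche with OH at 300° (0.6). Total 5.8 kcal/mol.
B is staggered. CH3 at 0° is gauche with Br at 300° (0.7); CH3 at 0° is gauche with tBu at 60° (1.7); Ph at 120° is gauche with tBu at 60° (1.6); Ph at 120° is gauche with OH at 180° (0.7); OH at 240° is gauche with Br at 300° (0.7); OH at 240° is gauche with OH at 180° (0.6). Total 6.0 kcal/mol.
E(C) − E(B) = 5.8 − 6.0 = -0.2 kcal/mol.

-0.2 kcal/mol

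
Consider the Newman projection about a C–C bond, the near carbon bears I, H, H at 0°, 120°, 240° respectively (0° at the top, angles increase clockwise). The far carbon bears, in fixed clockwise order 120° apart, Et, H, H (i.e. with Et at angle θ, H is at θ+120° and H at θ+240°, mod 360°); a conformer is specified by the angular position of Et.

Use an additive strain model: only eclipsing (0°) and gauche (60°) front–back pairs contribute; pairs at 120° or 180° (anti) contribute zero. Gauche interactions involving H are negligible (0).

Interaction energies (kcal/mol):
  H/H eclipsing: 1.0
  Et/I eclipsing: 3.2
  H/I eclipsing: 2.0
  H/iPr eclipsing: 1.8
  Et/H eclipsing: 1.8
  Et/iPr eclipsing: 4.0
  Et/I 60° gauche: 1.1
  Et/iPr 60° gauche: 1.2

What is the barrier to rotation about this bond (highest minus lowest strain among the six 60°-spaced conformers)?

5.2 kcal/mol

Et at 0° (eclipsed): I–Et eclipsed, H–H eclipsed, H–H eclipsed; 3.2 + 1.0 + 1.0 = 5.2 kcal/mol.
Et at 60° (staggered): I–Et gauche; 1.1 = 1.1 kcal/mol.
Et at 120° (eclipsed): I–H eclipsed, H–Et eclipsed, H–H eclipsed; 2.0 + 1.8 + 1.0 = 4.8 kcal/mol.
Et at 180° (staggered): no non-H gauche contacts → 0.0 kcal/mol.
Et at 240° (eclipsed): I–H eclipsed, H–H eclipsed, H–Et eclipsed; 2.0 + 1.0 + 1.8 = 4.8 kcal/mol.
Et at 300° (staggered): I–Et gauche; 1.1 = 1.1 kcal/mol.
Max at 0° (5.2 kcal/mol), min at 180° (0.0 kcal/mol); barrier = 5.2 kcal/mol.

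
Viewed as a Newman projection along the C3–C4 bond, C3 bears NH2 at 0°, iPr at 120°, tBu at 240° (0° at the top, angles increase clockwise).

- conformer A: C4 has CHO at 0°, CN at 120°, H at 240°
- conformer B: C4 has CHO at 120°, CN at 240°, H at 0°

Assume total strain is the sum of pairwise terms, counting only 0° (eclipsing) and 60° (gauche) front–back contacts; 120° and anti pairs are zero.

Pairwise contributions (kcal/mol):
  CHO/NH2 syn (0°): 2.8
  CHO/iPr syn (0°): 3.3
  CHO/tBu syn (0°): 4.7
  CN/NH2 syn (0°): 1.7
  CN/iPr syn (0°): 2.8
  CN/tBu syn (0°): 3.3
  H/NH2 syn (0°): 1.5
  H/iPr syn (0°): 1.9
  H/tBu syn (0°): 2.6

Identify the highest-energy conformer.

A (eclipsed): NH2–CHO eclipsed, iPr–CN eclipsed, tBu–H eclipsed; 2.8 + 2.8 + 2.6 = 8.2 kcal/mol.
B (eclipsed): NH2–H eclipsed, iPr–CHO eclipsed, tBu–CN eclipsed; 1.5 + 3.3 + 3.3 = 8.1 kcal/mol.
A has the highest total (8.2 kcal/mol).

A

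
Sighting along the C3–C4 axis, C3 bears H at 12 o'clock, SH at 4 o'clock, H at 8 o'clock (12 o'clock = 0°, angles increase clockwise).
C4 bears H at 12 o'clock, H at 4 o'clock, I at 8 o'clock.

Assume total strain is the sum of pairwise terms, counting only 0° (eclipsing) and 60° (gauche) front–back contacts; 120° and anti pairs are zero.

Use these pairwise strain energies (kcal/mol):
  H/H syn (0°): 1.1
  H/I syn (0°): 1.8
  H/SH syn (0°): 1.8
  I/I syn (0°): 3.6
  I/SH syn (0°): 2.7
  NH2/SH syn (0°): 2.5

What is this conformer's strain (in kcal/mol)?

4.7 kcal/mol

This conformer (eclipsed): H–H eclipsed, SH–H eclipsed, H–I eclipsed; 1.1 + 1.8 + 1.8 = 4.7 kcal/mol.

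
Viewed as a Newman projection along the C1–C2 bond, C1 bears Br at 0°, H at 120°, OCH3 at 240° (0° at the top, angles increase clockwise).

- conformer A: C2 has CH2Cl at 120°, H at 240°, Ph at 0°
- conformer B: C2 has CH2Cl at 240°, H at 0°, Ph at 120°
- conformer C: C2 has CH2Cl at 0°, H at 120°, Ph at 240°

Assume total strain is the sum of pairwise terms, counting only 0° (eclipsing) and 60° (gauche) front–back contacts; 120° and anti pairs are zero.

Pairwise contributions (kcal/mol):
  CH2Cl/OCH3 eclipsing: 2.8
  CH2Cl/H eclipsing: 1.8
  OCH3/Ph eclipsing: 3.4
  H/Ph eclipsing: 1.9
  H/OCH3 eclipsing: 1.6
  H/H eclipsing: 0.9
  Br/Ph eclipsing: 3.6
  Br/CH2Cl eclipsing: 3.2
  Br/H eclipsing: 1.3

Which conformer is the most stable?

B

A (eclipsed): Br–Ph eclipsed, H–CH2Cl eclipsed, OCH3–H eclipsed; 3.6 + 1.8 + 1.6 = 7.0 kcal/mol.
B (eclipsed): Br–H eclipsed, H–Ph eclipsed, OCH3–CH2Cl eclipsed; 1.3 + 1.9 + 2.8 = 6.0 kcal/mol.
C (eclipsed): Br–CH2Cl eclipsed, H–H eclipsed, OCH3–Ph eclipsed; 3.2 + 0.9 + 3.4 = 7.5 kcal/mol.
B has the lowest total (6.0 kcal/mol).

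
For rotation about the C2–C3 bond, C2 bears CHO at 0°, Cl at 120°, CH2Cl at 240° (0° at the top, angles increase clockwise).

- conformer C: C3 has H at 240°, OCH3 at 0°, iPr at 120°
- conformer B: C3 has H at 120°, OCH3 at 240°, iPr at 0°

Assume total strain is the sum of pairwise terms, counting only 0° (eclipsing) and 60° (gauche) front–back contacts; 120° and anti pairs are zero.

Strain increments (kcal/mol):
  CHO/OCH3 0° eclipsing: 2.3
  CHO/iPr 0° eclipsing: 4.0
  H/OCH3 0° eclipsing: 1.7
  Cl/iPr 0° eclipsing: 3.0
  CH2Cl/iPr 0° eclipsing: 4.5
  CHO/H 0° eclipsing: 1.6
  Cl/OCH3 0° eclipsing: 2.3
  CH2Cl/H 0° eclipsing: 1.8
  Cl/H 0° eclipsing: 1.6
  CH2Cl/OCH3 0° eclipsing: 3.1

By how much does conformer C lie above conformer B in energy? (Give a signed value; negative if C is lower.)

-1.6 kcal/mol

C is eclipsed. CHO at 0° is eclipsed with OCH3 at 0° (2.3); Cl at 120° is eclipsed with iPr at 120° (3.0); CH2Cl at 240° is eclipsed with H at 240° (1.8). Total 7.1 kcal/mol.
B is eclipsed. CHO at 0° is eclipsed with iPr at 0° (4.0); Cl at 120° is eclipsed with H at 120° (1.6); CH2Cl at 240° is eclipsed with OCH3 at 240° (3.1). Total 8.7 kcal/mol.
E(C) − E(B) = 7.1 − 8.7 = -1.6 kcal/mol.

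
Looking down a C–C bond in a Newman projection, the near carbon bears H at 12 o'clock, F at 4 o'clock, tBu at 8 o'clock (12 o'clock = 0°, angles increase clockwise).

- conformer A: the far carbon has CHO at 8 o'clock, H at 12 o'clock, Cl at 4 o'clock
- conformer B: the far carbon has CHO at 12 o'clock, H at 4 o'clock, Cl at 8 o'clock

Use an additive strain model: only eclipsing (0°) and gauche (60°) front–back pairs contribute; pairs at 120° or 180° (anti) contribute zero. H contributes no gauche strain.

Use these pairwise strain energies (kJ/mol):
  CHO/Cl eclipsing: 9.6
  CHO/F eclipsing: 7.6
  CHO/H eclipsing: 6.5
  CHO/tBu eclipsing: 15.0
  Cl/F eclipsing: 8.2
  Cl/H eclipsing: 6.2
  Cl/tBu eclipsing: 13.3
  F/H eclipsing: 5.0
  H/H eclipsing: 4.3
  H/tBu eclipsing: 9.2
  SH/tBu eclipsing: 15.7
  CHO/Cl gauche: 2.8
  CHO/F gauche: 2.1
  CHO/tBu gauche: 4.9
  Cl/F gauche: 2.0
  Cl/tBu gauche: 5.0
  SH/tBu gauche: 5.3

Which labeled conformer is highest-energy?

A

A (eclipsed): H–H eclipsed, F–Cl eclipsed, tBu–CHO eclipsed; 4.3 + 8.2 + 15.0 = 27.5 kJ/mol.
B (eclipsed): H–CHO eclipsed, F–H eclipsed, tBu–Cl eclipsed; 6.5 + 5.0 + 13.3 = 24.8 kJ/mol.
A has the highest total (27.5 kJ/mol).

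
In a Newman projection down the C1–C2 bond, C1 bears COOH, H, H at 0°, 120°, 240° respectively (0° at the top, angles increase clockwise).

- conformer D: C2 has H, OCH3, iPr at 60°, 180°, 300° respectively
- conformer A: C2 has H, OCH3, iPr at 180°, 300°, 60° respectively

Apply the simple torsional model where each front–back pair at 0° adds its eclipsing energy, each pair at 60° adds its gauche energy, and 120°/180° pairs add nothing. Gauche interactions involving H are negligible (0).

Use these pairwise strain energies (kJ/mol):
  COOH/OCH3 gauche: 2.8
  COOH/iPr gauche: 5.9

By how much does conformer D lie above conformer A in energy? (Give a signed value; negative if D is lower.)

-2.8 kJ/mol

D is staggered. COOH at 0° is gauche with iPr at 300° (5.9). Total 5.9 kJ/mol.
A is staggered. COOH at 0° is gauche with OCH3 at 300° (2.8); COOH at 0° is gauche with iPr at 60° (5.9). Total 8.7 kJ/mol.
E(D) − E(A) = 5.9 − 8.7 = -2.8 kJ/mol.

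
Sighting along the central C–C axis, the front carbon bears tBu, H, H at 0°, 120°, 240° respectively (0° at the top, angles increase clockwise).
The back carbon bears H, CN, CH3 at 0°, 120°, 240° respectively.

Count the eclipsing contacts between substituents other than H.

Every eclipsing pair involves H, so the count is 0.

0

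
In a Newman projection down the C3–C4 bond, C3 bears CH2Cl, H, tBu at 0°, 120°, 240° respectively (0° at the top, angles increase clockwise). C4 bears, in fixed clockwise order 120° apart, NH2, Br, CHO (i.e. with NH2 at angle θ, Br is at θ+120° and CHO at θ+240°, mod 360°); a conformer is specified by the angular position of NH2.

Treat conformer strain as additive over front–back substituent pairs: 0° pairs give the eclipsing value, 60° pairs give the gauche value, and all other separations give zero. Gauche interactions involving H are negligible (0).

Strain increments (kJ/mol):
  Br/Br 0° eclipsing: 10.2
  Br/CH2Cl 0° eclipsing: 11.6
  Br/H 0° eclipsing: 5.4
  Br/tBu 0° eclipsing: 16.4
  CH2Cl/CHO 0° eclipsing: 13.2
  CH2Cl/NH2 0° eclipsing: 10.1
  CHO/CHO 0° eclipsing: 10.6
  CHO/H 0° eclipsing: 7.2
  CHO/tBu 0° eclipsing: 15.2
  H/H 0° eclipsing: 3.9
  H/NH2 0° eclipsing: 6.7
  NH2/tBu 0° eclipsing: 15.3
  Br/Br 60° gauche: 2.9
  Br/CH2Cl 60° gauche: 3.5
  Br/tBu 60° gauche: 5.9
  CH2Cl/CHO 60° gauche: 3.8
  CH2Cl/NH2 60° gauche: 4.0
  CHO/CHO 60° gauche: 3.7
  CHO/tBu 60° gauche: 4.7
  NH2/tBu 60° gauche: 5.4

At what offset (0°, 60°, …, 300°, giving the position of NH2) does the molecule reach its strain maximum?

120°

NH2 at 0° (eclipsed): CH2Cl(0°)/NH2(0°) eclipsed 10.1; H(120°)/Br(120°) eclipsed 5.4; tBu(240°)/CHO(240°) eclipsed 15.2 → 30.7 kJ/mol.
NH2 at 60° (staggered): CH2Cl(0°)/NH2(60°) gauche 4.0; CH2Cl(0°)/CHO(300°) gauche 3.8; tBu(240°)/Br(180°) gauche 5.9; tBu(240°)/CHO(300°) gauche 4.7 → 18.4 kJ/mol.
NH2 at 120° (eclipsed): CH2Cl(0°)/CHO(0°) eclipsed 13.2; H(120°)/NH2(120°) eclipsed 6.7; tBu(240°)/Br(240°) eclipsed 16.4 → 36.3 kJ/mol.
NH2 at 180° (staggered): CH2Cl(0°)/Br(300°) gauche 3.5; CH2Cl(0°)/CHO(60°) gauche 3.8; tBu(240°)/NH2(180°) gauche 5.4; tBu(240°)/Br(300°) gauche 5.9 → 18.6 kJ/mol.
NH2 at 240° (eclipsed): CH2Cl(0°)/Br(0°) eclipsed 11.6; H(120°)/CHO(120°) eclipsed 7.2; tBu(240°)/NH2(240°) eclipsed 15.3 → 34.1 kJ/mol.
NH2 at 300° (staggered): CH2Cl(0°)/NH2(300°) gauche 4.0; CH2Cl(0°)/Br(60°) gauche 3.5; tBu(240°)/NH2(300°) gauche 5.4; tBu(240°)/CHO(180°) gauche 4.7 → 17.6 kJ/mol.
The maximum (36.3 kJ/mol) occurs with NH2 at 120°.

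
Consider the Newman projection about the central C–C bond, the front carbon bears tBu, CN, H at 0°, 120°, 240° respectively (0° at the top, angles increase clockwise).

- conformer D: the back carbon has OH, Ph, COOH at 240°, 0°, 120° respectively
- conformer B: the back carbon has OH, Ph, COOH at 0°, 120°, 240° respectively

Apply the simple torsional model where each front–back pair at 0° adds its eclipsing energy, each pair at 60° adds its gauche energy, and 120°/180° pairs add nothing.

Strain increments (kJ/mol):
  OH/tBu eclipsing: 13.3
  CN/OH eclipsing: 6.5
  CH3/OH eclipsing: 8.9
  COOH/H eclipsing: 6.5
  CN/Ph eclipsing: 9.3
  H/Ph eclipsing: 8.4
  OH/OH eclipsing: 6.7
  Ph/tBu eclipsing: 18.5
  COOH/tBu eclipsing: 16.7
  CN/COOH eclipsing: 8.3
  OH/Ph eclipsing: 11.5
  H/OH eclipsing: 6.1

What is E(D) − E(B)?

D (eclipsed): tBu(0°)/Ph(0°) eclipsed 18.5; CN(120°)/COOH(120°) eclipsed 8.3; H(240°)/OH(240°) eclipsed 6.1 → 32.9 kJ/mol.
B (eclipsed): tBu(0°)/OH(0°) eclipsed 13.3; CN(120°)/Ph(120°) eclipsed 9.3; H(240°)/COOH(240°) eclipsed 6.5 → 29.1 kJ/mol.
E(D) − E(B) = 32.9 − 29.1 = +3.8 kJ/mol.

+3.8 kJ/mol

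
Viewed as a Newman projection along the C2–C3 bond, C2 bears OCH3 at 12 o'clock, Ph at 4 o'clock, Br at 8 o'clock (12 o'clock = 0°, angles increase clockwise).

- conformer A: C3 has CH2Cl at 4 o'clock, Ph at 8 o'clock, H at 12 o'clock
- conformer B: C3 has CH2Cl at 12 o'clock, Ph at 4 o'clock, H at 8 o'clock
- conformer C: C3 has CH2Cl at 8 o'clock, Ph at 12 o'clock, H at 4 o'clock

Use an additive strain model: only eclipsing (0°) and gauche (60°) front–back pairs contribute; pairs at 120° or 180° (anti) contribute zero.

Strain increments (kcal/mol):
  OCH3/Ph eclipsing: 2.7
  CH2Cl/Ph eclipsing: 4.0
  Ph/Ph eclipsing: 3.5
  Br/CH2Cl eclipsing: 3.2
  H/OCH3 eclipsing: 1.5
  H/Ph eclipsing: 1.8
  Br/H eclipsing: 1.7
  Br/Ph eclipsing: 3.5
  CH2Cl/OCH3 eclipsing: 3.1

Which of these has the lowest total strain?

A (eclipsed): OCH3(0°)/H(0°) eclipsed 1.5; Ph(120°)/CH2Cl(120°) eclipsed 4.0; Br(240°)/Ph(240°) eclipsed 3.5 → 9.0 kcal/mol.
B (eclipsed): OCH3(0°)/CH2Cl(0°) eclipsed 3.1; Ph(120°)/Ph(120°) eclipsed 3.5; Br(240°)/H(240°) eclipsed 1.7 → 8.3 kcal/mol.
C (eclipsed): OCH3(0°)/Ph(0°) eclipsed 2.7; Ph(120°)/H(120°) eclipsed 1.8; Br(240°)/CH2Cl(240°) eclipsed 3.2 → 7.7 kcal/mol.
C has the lowest total (7.7 kcal/mol).

C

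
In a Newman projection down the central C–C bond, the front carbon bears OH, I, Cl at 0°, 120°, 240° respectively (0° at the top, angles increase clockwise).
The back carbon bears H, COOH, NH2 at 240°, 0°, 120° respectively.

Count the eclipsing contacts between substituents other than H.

2

Non-H eclipsing pairs: OH(0°)/COOH(0°); I(120°)/NH2(120°) — 2 interactions.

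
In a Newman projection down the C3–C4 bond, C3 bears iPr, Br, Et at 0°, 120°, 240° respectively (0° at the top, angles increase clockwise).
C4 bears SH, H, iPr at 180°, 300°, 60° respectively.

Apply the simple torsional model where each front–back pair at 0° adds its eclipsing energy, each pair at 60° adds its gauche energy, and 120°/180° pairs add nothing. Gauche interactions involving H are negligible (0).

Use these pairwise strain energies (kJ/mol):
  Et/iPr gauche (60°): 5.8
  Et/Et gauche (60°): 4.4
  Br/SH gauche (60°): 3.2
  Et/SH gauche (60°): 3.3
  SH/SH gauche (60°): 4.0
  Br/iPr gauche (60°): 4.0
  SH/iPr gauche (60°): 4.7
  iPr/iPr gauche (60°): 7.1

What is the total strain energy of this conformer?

This conformer (staggered): iPr–iPr gauche, Br–SH gauche, Br–iPr gauche, Et–SH gauche; 7.1 + 3.2 + 4.0 + 3.3 = 17.6 kJ/mol.

17.6 kJ/mol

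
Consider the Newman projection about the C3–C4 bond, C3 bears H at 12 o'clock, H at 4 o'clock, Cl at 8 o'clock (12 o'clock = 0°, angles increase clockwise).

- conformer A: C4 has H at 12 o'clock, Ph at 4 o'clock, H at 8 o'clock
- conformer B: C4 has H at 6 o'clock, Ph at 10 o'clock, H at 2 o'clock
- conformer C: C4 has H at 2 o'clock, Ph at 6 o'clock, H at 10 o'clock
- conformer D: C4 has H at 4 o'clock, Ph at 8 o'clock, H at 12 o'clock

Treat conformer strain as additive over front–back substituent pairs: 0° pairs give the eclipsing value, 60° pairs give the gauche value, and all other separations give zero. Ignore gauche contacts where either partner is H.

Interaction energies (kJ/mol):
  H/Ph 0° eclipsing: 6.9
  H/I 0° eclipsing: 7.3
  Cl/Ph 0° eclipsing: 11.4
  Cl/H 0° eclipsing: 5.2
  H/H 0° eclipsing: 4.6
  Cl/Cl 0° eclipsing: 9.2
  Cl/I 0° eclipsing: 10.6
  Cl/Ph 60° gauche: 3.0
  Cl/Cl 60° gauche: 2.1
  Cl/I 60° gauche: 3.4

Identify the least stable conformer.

D

A (eclipsed): H–H eclipsed, H–Ph eclipsed, Cl–H eclipsed; 4.6 + 6.9 + 5.2 = 16.7 kJ/mol.
B (staggered): Cl–Ph gauche; 3.0 = 3.0 kJ/mol.
C (staggered): Cl–Ph gauche; 3.0 = 3.0 kJ/mol.
D (eclipsed): H–H eclipsed, H–H eclipsed, Cl–Ph eclipsed; 4.6 + 4.6 + 11.4 = 20.6 kJ/mol.
D has the highest total (20.6 kJ/mol).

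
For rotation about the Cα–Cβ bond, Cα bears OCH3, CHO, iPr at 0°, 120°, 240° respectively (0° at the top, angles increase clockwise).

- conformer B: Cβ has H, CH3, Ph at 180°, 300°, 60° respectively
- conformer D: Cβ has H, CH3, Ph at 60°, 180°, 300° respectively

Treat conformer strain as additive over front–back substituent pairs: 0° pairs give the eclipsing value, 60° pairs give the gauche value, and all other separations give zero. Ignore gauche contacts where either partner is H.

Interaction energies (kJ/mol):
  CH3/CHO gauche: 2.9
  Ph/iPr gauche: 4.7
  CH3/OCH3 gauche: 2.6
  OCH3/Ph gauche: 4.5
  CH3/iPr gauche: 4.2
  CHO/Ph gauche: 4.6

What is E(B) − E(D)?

-0.4 kJ/mol

B (staggered): OCH3(0°)/CH3(300°) gauche 2.6; OCH3(0°)/Ph(60°) gauche 4.5; CHO(120°)/Ph(60°) gauche 4.6; iPr(240°)/CH3(300°) gauche 4.2 → 15.9 kJ/mol.
D (staggered): OCH3(0°)/Ph(300°) gauche 4.5; CHO(120°)/CH3(180°) gauche 2.9; iPr(240°)/CH3(180°) gauche 4.2; iPr(240°)/Ph(300°) gauche 4.7 → 16.3 kJ/mol.
E(B) − E(D) = 15.9 − 16.3 = -0.4 kJ/mol.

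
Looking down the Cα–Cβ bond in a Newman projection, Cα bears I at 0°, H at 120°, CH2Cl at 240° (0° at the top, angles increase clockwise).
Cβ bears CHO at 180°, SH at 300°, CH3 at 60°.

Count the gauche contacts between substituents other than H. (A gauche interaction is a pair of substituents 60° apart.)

Non-H gauche pairs: I(0°)/SH(300°); I(0°)/CH3(60°); CH2Cl(240°)/CHO(180°); CH2Cl(240°)/SH(300°) — 4 interactions.

4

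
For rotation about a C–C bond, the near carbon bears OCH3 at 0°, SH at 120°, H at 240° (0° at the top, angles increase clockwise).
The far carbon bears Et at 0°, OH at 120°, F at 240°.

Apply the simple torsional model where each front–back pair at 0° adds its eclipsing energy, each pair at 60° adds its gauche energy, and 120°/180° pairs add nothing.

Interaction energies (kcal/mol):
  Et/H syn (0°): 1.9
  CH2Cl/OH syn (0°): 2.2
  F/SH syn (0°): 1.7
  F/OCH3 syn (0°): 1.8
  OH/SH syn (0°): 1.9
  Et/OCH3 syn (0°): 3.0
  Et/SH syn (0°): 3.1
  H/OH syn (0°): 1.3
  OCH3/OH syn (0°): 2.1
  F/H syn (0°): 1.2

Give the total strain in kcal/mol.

This conformer (eclipsed): OCH3–Et eclipsed, SH–OH eclipsed, H–F eclipsed; 3.0 + 1.9 + 1.2 = 6.1 kcal/mol.

6.1 kcal/mol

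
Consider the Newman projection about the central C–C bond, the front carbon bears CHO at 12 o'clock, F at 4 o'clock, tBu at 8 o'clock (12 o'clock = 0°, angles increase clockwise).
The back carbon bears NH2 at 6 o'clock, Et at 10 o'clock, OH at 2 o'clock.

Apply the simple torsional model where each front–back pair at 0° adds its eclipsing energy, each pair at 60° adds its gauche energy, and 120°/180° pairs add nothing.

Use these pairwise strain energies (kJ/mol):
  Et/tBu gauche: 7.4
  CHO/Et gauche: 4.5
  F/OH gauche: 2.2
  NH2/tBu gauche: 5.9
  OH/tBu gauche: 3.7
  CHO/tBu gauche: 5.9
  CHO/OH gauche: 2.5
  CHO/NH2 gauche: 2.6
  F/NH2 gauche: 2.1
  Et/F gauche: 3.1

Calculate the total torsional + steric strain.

24.6 kJ/mol

This conformer (staggered): CHO(0°)/Et(300°) gauche 4.5; CHO(0°)/OH(60°) gauche 2.5; F(120°)/NH2(180°) gauche 2.1; F(120°)/OH(60°) gauche 2.2; tBu(240°)/NH2(180°) gauche 5.9; tBu(240°)/Et(300°) gauche 7.4 → 24.6 kJ/mol.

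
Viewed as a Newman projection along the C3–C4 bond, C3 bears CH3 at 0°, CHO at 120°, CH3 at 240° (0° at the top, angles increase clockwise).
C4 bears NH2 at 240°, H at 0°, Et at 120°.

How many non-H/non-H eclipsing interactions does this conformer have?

2

Non-H eclipsing pairs: CHO(120°)/Et(120°); CH3(240°)/NH2(240°) — 2 interactions.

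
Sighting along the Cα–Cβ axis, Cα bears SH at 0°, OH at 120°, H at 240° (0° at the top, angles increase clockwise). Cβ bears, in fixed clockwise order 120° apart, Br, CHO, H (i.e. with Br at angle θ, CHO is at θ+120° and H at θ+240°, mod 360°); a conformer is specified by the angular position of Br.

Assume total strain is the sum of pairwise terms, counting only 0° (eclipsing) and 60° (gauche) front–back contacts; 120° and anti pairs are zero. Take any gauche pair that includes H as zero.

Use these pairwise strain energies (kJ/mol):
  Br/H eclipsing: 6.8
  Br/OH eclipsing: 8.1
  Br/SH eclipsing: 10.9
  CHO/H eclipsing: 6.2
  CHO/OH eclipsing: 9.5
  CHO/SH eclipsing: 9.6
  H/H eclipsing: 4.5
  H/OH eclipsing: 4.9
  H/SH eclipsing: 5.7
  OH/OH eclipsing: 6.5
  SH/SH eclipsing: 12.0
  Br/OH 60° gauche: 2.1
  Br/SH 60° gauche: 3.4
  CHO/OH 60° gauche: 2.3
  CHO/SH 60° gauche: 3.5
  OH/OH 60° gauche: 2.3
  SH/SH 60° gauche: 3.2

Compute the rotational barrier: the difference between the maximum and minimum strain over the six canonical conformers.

Br at 0° (eclipsed): SH–Br eclipsed, OH–CHO eclipsed, H–H eclipsed; 10.9 + 9.5 + 4.5 = 24.9 kJ/mol.
Br at 60° (staggered): SH–Br gauche, OH–Br gauche, OH–CHO gauche; 3.4 + 2.1 + 2.3 = 7.8 kJ/mol.
Br at 120° (eclipsed): SH–H eclipsed, OH–Br eclipsed, H–CHO eclipsed; 5.7 + 8.1 + 6.2 = 20.0 kJ/mol.
Br at 180° (staggered): SH–CHO gauche, OH–Br gauche; 3.5 + 2.1 = 5.6 kJ/mol.
Br at 240° (eclipsed): SH–CHO eclipsed, OH–H eclipsed, H–Br eclipsed; 9.6 + 4.9 + 6.8 = 21.3 kJ/mol.
Br at 300° (staggered): SH–Br gauche, SH–CHO gauche, OH–CHO gauche; 3.4 + 3.5 + 2.3 = 9.2 kJ/mol.
Max at 0° (24.9 kJ/mol), min at 180° (5.6 kJ/mol); barrier = 19.3 kJ/mol.

19.3 kJ/mol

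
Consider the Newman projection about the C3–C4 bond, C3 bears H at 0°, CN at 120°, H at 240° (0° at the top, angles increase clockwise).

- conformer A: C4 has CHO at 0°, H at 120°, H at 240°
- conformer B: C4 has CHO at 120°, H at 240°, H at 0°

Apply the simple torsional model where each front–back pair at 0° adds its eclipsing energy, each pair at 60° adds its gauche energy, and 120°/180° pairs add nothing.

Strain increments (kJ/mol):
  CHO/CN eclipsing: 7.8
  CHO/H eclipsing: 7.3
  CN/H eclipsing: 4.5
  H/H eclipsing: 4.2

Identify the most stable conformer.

A (eclipsed): H–CHO eclipsed, CN–H eclipsed, H–H eclipsed; 7.3 + 4.5 + 4.2 = 16.0 kJ/mol.
B (eclipsed): H–H eclipsed, CN–CHO eclipsed, H–H eclipsed; 4.2 + 7.8 + 4.2 = 16.2 kJ/mol.
A has the lowest total (16.0 kJ/mol).

A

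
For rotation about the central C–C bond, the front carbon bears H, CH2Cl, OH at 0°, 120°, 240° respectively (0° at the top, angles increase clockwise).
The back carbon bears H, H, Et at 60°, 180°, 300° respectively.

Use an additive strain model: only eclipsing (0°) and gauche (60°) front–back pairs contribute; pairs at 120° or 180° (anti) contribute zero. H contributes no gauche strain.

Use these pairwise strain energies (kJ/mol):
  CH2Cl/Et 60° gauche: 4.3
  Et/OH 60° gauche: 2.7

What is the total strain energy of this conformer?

2.7 kJ/mol

This conformer is staggered. OH at 240° is gauche with Et at 300° (2.7). Total 2.7 kJ/mol.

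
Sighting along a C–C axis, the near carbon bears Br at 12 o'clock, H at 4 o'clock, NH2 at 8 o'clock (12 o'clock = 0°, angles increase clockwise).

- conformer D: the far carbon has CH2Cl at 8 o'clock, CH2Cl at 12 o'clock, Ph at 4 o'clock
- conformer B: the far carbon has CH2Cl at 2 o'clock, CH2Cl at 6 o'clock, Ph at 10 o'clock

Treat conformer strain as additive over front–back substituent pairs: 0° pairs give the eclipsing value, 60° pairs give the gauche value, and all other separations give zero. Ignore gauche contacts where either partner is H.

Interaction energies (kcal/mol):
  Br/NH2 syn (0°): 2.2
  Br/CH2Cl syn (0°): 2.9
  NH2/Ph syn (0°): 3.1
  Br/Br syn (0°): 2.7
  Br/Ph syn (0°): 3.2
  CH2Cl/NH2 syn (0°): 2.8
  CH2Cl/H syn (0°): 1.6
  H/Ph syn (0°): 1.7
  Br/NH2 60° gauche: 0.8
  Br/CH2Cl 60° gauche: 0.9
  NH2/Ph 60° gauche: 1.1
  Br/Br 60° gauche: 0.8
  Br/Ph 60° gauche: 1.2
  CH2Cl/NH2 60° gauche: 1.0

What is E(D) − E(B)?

D (eclipsed): Br–CH2Cl eclipsed, H–Ph eclipsed, NH2–CH2Cl eclipsed; 2.9 + 1.7 + 2.8 = 7.4 kcal/mol.
B (staggered): Br–CH2Cl gauche, Br–Ph gauche, NH2–CH2Cl gauche, NH2–Ph gauche; 0.9 + 1.2 + 1.0 + 1.1 = 4.2 kcal/mol.
E(D) − E(B) = 7.4 − 4.2 = +3.2 kcal/mol.

+3.2 kcal/mol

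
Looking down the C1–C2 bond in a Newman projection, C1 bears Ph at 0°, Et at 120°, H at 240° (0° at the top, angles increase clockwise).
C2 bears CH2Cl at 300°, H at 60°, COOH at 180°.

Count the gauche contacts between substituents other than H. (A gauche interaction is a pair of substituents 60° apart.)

Non-H gauche pairs: Ph(0°)/CH2Cl(300°); Et(120°)/COOH(180°) — 2 interactions.

2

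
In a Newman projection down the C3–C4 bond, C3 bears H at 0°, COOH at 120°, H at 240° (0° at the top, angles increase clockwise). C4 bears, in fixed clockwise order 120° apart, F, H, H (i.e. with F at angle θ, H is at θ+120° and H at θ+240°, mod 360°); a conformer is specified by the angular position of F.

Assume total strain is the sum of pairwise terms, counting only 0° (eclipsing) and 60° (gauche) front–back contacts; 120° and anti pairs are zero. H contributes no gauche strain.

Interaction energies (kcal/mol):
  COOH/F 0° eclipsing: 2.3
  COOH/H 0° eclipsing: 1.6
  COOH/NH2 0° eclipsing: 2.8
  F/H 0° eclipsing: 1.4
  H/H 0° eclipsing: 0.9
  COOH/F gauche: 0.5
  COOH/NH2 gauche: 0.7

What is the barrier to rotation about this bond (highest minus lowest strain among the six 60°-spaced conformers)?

4.1 kcal/mol

F at 0° is eclipsed. H at 0° is eclipsed with F at 0° (1.4); COOH at 120° is eclipsed with H at 120° (1.6); H at 240° is eclipsed with H at 240° (0.9). Total 3.9 kcal/mol.
F at 60° is staggered. COOH at 120° is gauche with F at 60° (0.5). Total 0.5 kcal/mol.
F at 120° is eclipsed. H at 0° is eclipsed with H at 0° (0.9); COOH at 120° is eclipsed with F at 120° (2.3); H at 240° is eclipsed with H at 240° (0.9). Total 4.1 kcal/mol.
F at 180° is staggered. COOH at 120° is gauche with F at 180° (0.5). Total 0.5 kcal/mol.
F at 240° is eclipsed. H at 0° is eclipsed with H at 0° (0.9); COOH at 120° is eclipsed with H at 120° (1.6); H at 240° is eclipsed with F at 240° (1.4). Total 3.9 kcal/mol.
F at 300° (staggered): no non-H gauche contacts → 0.0 kcal/mol.
Max at 120° (4.1 kcal/mol), min at 300° (0.0 kcal/mol); barrier = 4.1 kcal/mol.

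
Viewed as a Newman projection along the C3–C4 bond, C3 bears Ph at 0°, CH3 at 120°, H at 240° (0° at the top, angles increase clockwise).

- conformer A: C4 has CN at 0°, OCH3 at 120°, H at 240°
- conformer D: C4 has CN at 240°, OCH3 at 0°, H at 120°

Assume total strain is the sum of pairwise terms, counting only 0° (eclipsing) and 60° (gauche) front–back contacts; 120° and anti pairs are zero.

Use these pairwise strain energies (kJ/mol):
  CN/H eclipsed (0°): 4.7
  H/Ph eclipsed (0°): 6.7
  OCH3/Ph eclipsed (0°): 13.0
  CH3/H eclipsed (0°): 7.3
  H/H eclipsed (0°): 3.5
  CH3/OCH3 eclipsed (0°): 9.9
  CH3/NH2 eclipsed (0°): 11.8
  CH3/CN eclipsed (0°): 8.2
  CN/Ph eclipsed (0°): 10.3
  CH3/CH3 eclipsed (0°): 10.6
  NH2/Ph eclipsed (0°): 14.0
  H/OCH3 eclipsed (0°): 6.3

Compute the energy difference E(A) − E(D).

-1.3 kJ/mol

A (eclipsed): Ph–CN eclipsed, CH3–OCH3 eclipsed, H–H eclipsed; 10.3 + 9.9 + 3.5 = 23.7 kJ/mol.
D (eclipsed): Ph–OCH3 eclipsed, CH3–H eclipsed, H–CN eclipsed; 13.0 + 7.3 + 4.7 = 25.0 kJ/mol.
E(A) − E(D) = 23.7 − 25.0 = -1.3 kJ/mol.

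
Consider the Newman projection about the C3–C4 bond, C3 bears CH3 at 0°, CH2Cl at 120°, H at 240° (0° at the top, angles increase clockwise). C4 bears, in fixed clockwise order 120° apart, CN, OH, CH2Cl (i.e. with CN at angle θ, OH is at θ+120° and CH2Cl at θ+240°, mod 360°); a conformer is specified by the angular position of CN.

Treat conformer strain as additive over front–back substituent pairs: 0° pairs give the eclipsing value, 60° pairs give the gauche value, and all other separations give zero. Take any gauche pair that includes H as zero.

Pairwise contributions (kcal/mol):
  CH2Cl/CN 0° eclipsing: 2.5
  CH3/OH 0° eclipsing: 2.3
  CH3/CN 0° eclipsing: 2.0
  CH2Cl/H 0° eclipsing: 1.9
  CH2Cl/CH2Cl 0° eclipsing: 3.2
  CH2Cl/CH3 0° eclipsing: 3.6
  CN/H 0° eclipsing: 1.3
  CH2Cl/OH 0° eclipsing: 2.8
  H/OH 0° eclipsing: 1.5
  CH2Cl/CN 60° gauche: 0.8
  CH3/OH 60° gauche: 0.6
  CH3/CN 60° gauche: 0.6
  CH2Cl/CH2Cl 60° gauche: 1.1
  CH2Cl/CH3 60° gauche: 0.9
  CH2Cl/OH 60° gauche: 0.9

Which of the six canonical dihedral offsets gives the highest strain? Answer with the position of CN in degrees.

120°

CN at 0° (eclipsed): CH3(0°)/CN(0°) eclipsed 2.0; CH2Cl(120°)/OH(120°) eclipsed 2.8; H(240°)/CH2Cl(240°) eclipsed 1.9 → 6.7 kcal/mol.
CN at 60° (staggered): CH3(0°)/CN(60°) gauche 0.6; CH3(0°)/CH2Cl(300°) gauche 0.9; CH2Cl(120°)/CN(60°) gauche 0.8; CH2Cl(120°)/OH(180°) gauche 0.9 → 3.2 kcal/mol.
CN at 120° (eclipsed): CH3(0°)/CH2Cl(0°) eclipsed 3.6; CH2Cl(120°)/CN(120°) eclipsed 2.5; H(240°)/OH(240°) eclipsed 1.5 → 7.6 kcal/mol.
CN at 180° (staggered): CH3(0°)/OH(300°) gauche 0.6; CH3(0°)/CH2Cl(60°) gauche 0.9; CH2Cl(120°)/CN(180°) gauche 0.8; CH2Cl(120°)/CH2Cl(60°) gauche 1.1 → 3.4 kcal/mol.
CN at 240° (eclipsed): CH3(0°)/OH(0°) eclipsed 2.3; CH2Cl(120°)/CH2Cl(120°) eclipsed 3.2; H(240°)/CN(240°) eclipsed 1.3 → 6.8 kcal/mol.
CN at 300° (staggered): CH3(0°)/CN(300°) gauche 0.6; CH3(0°)/OH(60°) gauche 0.6; CH2Cl(120°)/OH(60°) gauche 0.9; CH2Cl(120°)/CH2Cl(180°) gauche 1.1 → 3.2 kcal/mol.
The maximum (7.6 kcal/mol) occurs with CN at 120°.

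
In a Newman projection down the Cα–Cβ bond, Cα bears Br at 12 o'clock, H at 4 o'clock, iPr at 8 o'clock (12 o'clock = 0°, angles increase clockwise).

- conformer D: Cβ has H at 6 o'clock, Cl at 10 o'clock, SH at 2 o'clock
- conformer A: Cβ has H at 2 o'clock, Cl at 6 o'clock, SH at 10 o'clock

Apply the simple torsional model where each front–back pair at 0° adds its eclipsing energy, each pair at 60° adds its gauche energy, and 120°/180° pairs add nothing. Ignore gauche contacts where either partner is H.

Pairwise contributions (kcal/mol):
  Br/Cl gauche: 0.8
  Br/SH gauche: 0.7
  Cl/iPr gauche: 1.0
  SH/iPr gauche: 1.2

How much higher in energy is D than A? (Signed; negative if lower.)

D (staggered): Br(0°)/Cl(300°) gauche 0.8; Br(0°)/SH(60°) gauche 0.7; iPr(240°)/Cl(300°) gauche 1.0 → 2.5 kcal/mol.
A (staggered): Br(0°)/SH(300°) gauche 0.7; iPr(240°)/Cl(180°) gauche 1.0; iPr(240°)/SH(300°) gauche 1.2 → 2.9 kcal/mol.
E(D) − E(A) = 2.5 − 2.9 = -0.4 kcal/mol.

-0.4 kcal/mol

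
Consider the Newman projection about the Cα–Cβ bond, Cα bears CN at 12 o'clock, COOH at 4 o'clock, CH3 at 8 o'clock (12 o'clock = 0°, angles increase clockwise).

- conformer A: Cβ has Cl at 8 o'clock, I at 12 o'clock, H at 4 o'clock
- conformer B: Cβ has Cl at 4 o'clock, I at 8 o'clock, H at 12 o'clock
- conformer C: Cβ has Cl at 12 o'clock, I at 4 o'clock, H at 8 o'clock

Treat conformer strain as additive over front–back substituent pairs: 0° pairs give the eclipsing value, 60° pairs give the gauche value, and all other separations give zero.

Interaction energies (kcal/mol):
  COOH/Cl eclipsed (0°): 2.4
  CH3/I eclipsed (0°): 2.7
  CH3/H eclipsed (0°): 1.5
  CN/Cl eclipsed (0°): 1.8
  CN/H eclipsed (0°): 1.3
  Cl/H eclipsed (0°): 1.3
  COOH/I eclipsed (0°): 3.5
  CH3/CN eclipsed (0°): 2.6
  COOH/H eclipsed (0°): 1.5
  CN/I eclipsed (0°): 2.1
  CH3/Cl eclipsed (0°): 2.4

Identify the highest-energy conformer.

C

A (eclipsed): CN(0°)/I(0°) eclipsed 2.1; COOH(120°)/H(120°) eclipsed 1.5; CH3(240°)/Cl(240°) eclipsed 2.4 → 6.0 kcal/mol.
B (eclipsed): CN(0°)/H(0°) eclipsed 1.3; COOH(120°)/Cl(120°) eclipsed 2.4; CH3(240°)/I(240°) eclipsed 2.7 → 6.4 kcal/mol.
C (eclipsed): CN(0°)/Cl(0°) eclipsed 1.8; COOH(120°)/I(120°) eclipsed 3.5; CH3(240°)/H(240°) eclipsed 1.5 → 6.8 kcal/mol.
C has the highest total (6.8 kcal/mol).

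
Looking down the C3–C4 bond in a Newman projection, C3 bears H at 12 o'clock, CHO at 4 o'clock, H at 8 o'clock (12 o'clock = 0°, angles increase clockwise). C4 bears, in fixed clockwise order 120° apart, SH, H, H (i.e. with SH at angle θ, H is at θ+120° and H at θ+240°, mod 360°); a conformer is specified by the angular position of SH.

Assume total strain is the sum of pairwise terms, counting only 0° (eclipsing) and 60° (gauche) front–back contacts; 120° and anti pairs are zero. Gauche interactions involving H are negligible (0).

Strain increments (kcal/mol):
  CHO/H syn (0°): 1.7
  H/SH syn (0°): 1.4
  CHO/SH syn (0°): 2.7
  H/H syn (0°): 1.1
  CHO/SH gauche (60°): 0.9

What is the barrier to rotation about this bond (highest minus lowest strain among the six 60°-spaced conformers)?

4.9 kcal/mol

SH at 0° (eclipsed): H–SH eclipsed, CHO–H eclipsed, H–H eclipsed; 1.4 + 1.7 + 1.1 = 4.2 kcal/mol.
SH at 60° (staggered): CHO–SH gauche; 0.9 = 0.9 kcal/mol.
SH at 120° (eclipsed): H–H eclipsed, CHO–SH eclipsed, H–H eclipsed; 1.1 + 2.7 + 1.1 = 4.9 kcal/mol.
SH at 180° (staggered): CHO–SH gauche; 0.9 = 0.9 kcal/mol.
SH at 240° (eclipsed): H–H eclipsed, CHO–H eclipsed, H–SH eclipsed; 1.1 + 1.7 + 1.4 = 4.2 kcal/mol.
SH at 300° (staggered): no non-H gauche contacts → 0.0 kcal/mol.
Max at 120° (4.9 kcal/mol), min at 300° (0.0 kcal/mol); barrier = 4.9 kcal/mol.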